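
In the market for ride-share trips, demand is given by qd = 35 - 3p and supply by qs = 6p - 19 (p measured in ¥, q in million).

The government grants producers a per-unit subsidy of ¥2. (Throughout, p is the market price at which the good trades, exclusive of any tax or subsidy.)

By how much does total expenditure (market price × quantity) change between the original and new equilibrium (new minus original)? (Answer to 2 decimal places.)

-4.00

Original equilibrium: 35 - 3p = 6p - 19 gives 54 = 9p, so p = 6 and q = 17.
Since sellers receive the price plus the subsidy, the effective supply curve becomes qs = 6p - 7.
Clearing the new market: 35 - 3p = 6p - 7, so p = 14/3 ≈ 4.6667 and q = 21.
Expenditure moves from 6×17 = 102 to 4.6667×21 = 98; change = -4.00.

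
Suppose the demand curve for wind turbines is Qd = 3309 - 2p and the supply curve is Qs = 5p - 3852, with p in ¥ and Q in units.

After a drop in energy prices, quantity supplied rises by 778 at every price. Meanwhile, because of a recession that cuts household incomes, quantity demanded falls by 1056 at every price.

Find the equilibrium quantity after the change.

Initially, 3309 - 2p = 5p - 3852, so 7161 = 7p and p = 1023, Q = 1263.
With the change applied: demand Qd = 2253 - 2p, supply Qs = 5p - 3074.
Clearing the new market: 2253 - 2p = 5p - 3074, so p = 761 and Q = 731.

731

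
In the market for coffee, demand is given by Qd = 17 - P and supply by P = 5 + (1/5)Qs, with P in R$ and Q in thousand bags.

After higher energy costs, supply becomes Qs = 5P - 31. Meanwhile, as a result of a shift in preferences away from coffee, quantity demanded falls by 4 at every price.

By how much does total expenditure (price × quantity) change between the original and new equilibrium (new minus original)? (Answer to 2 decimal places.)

Original equilibrium: 17 - P = 5P - 25 gives 42 = 6P, so P = 7 and Q = 10.
With the change applied: demand Qd = 13 - P, supply Qs = 5P - 31.
Setting them equal: 13 - P = 5P - 31 → 44 = 6P, so P = 22/3 ≈ 7.3333 and Q = 17/3 ≈ 5.6667.
Expenditure moves from 7×10 = 70 to 7.3333×5.6667 = 41.5556; change = -28.44.

-28.44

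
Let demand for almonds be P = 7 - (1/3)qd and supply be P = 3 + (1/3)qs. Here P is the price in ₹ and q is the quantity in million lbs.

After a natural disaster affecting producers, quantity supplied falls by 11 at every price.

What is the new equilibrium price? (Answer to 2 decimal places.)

6.83

Before the shock: 21 - 3P = 3P - 9 ⇒ 30 = 6P ⇒ P = 5, q = 6.
The shock moves the curves to qd = 21 - 3P and qs = 3P - 20.
New equilibrium: 21 - 3P = 3P - 20 ⇒ 41 = 6P ⇒ P = 41/6 ≈ 6.8333, q = 0.5.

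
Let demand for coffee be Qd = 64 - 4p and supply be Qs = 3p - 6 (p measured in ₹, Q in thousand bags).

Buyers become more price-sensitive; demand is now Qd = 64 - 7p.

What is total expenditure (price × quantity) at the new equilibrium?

Solve the original market: 64 - 4p = 3p - 6, hence p = 10 and Q = 24.
With the change applied: demand Qd = 64 - 7p, supply Qs = 3p - 6.
Equate the new curves: 64 - 7p = 3p - 6, giving 70 = 10p, p = 7, Q = 15.
New expenditure = 7 × 15 = 105.

105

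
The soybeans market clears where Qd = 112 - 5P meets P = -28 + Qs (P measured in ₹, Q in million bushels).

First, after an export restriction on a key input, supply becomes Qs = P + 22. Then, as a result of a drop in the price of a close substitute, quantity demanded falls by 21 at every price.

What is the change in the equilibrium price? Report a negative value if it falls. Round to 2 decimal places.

-2.50

Initially, 112 - 5P = P + 28, so 84 = 6P and P = 14, Q = 42.
After the shift, demand is Qd = 91 - 5P and supply is Qs = P + 22.
New equilibrium: 91 - 5P = P + 22 ⇒ 69 = 6P ⇒ P = 11.5, Q = 33.5.
ΔP = 11.5 − 14 = -2.50.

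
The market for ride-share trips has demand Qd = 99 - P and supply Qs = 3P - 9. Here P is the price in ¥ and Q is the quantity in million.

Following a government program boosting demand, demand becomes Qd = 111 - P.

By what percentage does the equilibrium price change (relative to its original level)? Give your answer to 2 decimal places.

Solve the original market: 99 - P = 3P - 9, hence P = 27 and Q = 72.
With the change applied: demand Qd = 111 - P, supply Qs = 3P - 9.
New equilibrium: 111 - P = 3P - 9 ⇒ 120 = 4P ⇒ P = 30, Q = 81.
%ΔP = (30 − 27) / 27 × 100 = +11.11%.

+11.11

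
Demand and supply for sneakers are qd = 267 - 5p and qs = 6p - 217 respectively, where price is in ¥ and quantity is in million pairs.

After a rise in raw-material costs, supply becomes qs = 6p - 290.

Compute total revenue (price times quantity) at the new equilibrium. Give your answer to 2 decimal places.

699.70

Original equilibrium: 267 - 5p = 6p - 217 gives 484 = 11p, so p = 44 and q = 47.
The new curves are qd = 267 - 5p (demand) and qs = 6p - 290 (supply).
New equilibrium: 267 - 5p = 6p - 290 ⇒ 557 = 11p ⇒ p = 557/11 ≈ 50.6364, q = 152/11 ≈ 13.8182.
New expenditure = 50.6364 × 13.8182 = 699.70.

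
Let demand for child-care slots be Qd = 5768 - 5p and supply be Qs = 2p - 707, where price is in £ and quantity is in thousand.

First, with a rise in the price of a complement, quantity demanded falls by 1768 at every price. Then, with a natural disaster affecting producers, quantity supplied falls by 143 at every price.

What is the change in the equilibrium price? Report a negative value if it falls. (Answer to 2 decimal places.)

-232.14

Before the shock: 5768 - 5p = 2p - 707 ⇒ 6475 = 7p ⇒ p = 925, Q = 1143.
With the change applied: demand Qd = 4000 - 5p, supply Qs = 2p - 850.
Clearing the new market: 4000 - 5p = 2p - 850, so p = 4850/7 ≈ 692.8571 and Q = 3750/7 ≈ 535.7143.
Δp = 692.8571 − 925 = -232.14.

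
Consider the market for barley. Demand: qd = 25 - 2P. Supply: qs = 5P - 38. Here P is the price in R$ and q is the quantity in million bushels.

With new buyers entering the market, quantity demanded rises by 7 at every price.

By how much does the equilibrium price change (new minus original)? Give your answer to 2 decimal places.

+1.00

Before the shock: 25 - 2P = 5P - 38 ⇒ 63 = 7P ⇒ P = 9, q = 7.
After the shift, demand is qd = 32 - 2P and supply is qs = 5P - 38.
New equilibrium: 32 - 2P = 5P - 38 ⇒ 70 = 7P ⇒ P = 10, q = 12.
ΔP = 10 − 9 = +1.00.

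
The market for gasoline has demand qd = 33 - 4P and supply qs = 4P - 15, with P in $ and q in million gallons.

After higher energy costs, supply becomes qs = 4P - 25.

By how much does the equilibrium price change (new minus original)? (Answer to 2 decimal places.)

+1.25

Initially, 33 - 4P = 4P - 15, so 48 = 8P and P = 6, q = 9.
With the change applied: demand qd = 33 - 4P, supply qs = 4P - 25.
Clearing the new market: 33 - 4P = 4P - 25, so P = 7.25 and q = 4.
ΔP = 7.25 − 6 = +1.25.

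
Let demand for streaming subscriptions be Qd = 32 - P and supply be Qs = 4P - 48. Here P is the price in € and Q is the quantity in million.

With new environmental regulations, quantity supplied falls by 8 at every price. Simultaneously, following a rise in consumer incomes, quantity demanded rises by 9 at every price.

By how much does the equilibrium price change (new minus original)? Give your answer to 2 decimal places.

+3.40

Original equilibrium: 32 - P = 4P - 48 gives 80 = 5P, so P = 16 and Q = 16.
With the change applied: demand Qd = 41 - P, supply Qs = 4P - 56.
New equilibrium: 41 - P = 4P - 56 ⇒ 97 = 5P ⇒ P = 19.4, Q = 21.6.
ΔP = 19.4 − 16 = +3.40.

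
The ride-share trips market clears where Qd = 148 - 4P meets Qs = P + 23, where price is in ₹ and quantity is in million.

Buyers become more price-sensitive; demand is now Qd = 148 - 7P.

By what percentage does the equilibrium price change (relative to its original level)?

Initially, 148 - 4P = P + 23, so 125 = 5P and P = 25, Q = 48.
The new curves are Qd = 148 - 7P (demand) and Qs = P + 23 (supply).
Equate the new curves: 148 - 7P = P + 23, giving 125 = 8P, P = 15.625, Q = 38.625.
%ΔP = (15.625 − 25) / 25 × 100 = -37.5%.

-37.5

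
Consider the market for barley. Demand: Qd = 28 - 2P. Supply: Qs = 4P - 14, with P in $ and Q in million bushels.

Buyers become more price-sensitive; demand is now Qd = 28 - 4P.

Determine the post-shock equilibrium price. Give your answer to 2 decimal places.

5.25

Original equilibrium: 28 - 2P = 4P - 14 gives 42 = 6P, so P = 7 and Q = 14.
The new curves are Qd = 28 - 4P (demand) and Qs = 4P - 14 (supply).
Setting them equal: 28 - 4P = 4P - 14 → 42 = 8P, so P = 5.25 and Q = 7.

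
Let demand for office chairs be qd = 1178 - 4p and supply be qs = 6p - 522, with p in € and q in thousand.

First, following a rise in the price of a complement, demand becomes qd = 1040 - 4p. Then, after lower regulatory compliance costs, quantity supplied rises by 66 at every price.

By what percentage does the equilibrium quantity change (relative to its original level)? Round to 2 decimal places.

-11.33

Solve the original market: 1178 - 4p = 6p - 522, hence p = 170 and q = 498.
With the change applied: demand qd = 1040 - 4p, supply qs = 6p - 456.
Clearing the new market: 1040 - 4p = 6p - 456, so p = 149.6 and q = 441.6.
%Δq = (441.6 − 498) / 498 × 100 = -11.33%.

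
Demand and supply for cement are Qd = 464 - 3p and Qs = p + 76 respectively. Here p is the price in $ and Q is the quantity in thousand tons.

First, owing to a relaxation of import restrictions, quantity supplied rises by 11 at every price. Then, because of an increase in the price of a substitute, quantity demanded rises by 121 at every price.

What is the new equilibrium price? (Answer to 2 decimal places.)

Solve the original market: 464 - 3p = p + 76, hence p = 97 and Q = 173.
The shock moves the curves to Qd = 585 - 3p and Qs = p + 87.
New equilibrium: 585 - 3p = p + 87 ⇒ 498 = 4p ⇒ p = 124.5, Q = 211.5.

124.50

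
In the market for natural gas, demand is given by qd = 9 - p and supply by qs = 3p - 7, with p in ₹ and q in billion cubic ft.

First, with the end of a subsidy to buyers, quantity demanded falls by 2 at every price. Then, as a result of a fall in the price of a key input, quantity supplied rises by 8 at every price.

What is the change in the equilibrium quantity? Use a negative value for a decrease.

Initially, 9 - p = 3p - 7, so 16 = 4p and p = 4, q = 5.
The shock moves the curves to qd = 7 - p and qs = 3p + 1.
Equate the new curves: 7 - p = 3p + 1, giving 6 = 4p, p = 1.5, q = 5.5.
Δq = 5.5 − 5 = +0.5.

+0.5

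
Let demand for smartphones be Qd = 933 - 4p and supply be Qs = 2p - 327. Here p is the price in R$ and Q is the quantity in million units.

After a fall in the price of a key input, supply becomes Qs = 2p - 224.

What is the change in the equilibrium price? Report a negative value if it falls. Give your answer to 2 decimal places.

Solve the original market: 933 - 4p = 2p - 327, hence p = 210 and Q = 93.
With the change applied: demand Qd = 933 - 4p, supply Qs = 2p - 224.
New equilibrium: 933 - 4p = 2p - 224 ⇒ 1157 = 6p ⇒ p = 1157/6 ≈ 192.8333, Q = 485/3 ≈ 161.6667.
Δp = 192.8333 − 210 = -17.17.

-17.17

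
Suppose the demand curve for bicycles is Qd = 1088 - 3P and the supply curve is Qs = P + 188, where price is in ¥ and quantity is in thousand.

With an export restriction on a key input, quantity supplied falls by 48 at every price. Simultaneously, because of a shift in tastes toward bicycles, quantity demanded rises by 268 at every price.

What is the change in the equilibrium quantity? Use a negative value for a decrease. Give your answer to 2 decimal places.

Solve the original market: 1088 - 3P = P + 188, hence P = 225 and Q = 413.
The new curves are Qd = 1356 - 3P (demand) and Qs = P + 140 (supply).
New equilibrium: 1356 - 3P = P + 140 ⇒ 1216 = 4P ⇒ P = 304, Q = 444.
ΔQ = 444 − 413 = +31.00.

+31.00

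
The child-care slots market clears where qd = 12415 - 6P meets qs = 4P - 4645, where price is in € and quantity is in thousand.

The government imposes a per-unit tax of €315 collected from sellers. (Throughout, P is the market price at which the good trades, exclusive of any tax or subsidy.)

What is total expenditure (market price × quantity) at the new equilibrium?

2606936

Before the shock: 12415 - 6P = 4P - 4645 ⇒ 17060 = 10P ⇒ P = 1706, q = 2179.
Since sellers keep the price net of the tax, the effective supply curve becomes qs = 4P - 5905.
Clearing the new market: 12415 - 6P = 4P - 5905, so P = 1832 and q = 1423.
New expenditure = 1832 × 1423 = 2606936.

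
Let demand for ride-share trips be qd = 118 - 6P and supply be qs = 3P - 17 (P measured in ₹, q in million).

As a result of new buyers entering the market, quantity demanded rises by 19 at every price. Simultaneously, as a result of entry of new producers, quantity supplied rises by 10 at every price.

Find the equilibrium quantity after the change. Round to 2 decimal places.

Solve the original market: 118 - 6P = 3P - 17, hence P = 15 and q = 28.
After the shift, demand is qd = 137 - 6P and supply is qs = 3P - 7.
New equilibrium: 137 - 6P = 3P - 7 ⇒ 144 = 9P ⇒ P = 16, q = 41.

41.00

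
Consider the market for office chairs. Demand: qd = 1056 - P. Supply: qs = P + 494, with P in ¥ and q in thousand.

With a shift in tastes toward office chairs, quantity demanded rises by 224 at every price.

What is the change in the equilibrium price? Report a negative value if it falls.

+112

Before the shock: 1056 - P = P + 494 ⇒ 562 = 2P ⇒ P = 281, q = 775.
The shock moves the curves to qd = 1280 - P and qs = P + 494.
Clearing the new market: 1280 - P = P + 494, so P = 393 and q = 887.
ΔP = 393 − 281 = +112.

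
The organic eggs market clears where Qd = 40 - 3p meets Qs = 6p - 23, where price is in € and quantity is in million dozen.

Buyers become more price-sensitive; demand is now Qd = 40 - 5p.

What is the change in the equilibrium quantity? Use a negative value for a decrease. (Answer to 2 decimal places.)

Original equilibrium: 40 - 3p = 6p - 23 gives 63 = 9p, so p = 7 and Q = 19.
After the shift, demand is Qd = 40 - 5p and supply is Qs = 6p - 23.
Equate the new curves: 40 - 5p = 6p - 23, giving 63 = 11p, p = 63/11 ≈ 5.7273, Q = 125/11 ≈ 11.3636.
ΔQ = 11.3636 − 19 = -7.64.

-7.64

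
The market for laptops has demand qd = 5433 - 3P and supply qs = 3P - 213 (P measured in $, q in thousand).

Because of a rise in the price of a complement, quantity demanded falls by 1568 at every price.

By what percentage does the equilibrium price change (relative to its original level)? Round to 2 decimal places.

-27.77

Initially, 5433 - 3P = 3P - 213, so 5646 = 6P and P = 941, q = 2610.
After the shift, demand is qd = 3865 - 3P and supply is qs = 3P - 213.
Equate the new curves: 3865 - 3P = 3P - 213, giving 4078 = 6P, P = 2039/3 ≈ 679.6667, q = 1826.
%ΔP = (679.6667 − 941) / 941 × 100 = -27.77%.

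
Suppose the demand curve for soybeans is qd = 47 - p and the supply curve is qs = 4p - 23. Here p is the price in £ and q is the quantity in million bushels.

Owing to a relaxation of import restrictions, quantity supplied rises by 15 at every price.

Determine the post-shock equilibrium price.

Original equilibrium: 47 - p = 4p - 23 gives 70 = 5p, so p = 14 and q = 33.
With the change applied: demand qd = 47 - p, supply qs = 4p - 8.
Equate the new curves: 47 - p = 4p - 8, giving 55 = 5p, p = 11, q = 36.

11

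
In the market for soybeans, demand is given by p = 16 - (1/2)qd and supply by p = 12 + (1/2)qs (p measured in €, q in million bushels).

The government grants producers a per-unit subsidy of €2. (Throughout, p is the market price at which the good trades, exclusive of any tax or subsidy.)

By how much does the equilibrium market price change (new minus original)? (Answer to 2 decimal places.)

-1.00

Before the shock: 32 - 2p = 2p - 24 ⇒ 56 = 4p ⇒ p = 14, q = 4.
Since sellers receive the price plus the subsidy, the effective supply curve becomes qs = 2p - 20.
New equilibrium: 32 - 2p = 2p - 20 ⇒ 52 = 4p ⇒ p = 13, q = 6.
Δp = 13 − 14 = -1.00.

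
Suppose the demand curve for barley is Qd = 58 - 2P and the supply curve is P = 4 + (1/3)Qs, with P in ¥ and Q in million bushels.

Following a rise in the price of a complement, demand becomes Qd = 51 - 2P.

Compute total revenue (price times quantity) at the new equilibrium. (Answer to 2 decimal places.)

325.08

Original equilibrium: 58 - 2P = 3P - 12 gives 70 = 5P, so P = 14 and Q = 30.
After the shift, demand is Qd = 51 - 2P and supply is Qs = 3P - 12.
Setting them equal: 51 - 2P = 3P - 12 → 63 = 5P, so P = 12.6 and Q = 25.8.
New expenditure = 12.6 × 25.8 = 325.08.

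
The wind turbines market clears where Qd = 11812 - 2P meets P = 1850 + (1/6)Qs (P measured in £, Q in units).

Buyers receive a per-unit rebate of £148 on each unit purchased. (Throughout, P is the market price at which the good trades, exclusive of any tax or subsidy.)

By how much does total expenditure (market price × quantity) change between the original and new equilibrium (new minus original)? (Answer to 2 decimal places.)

+869130.00

Original equilibrium: 11812 - 2P = 6P - 11100 gives 22912 = 8P, so P = 2864 and Q = 6084.
Since buyers' out-of-pocket price is the market price minus the rebate, the effective demand curve becomes Qd = 12108 - 2P.
Equate the new curves: 12108 - 2P = 6P - 11100, giving 23208 = 8P, P = 2901, Q = 6306.
Expenditure moves from 2864×6084 = 17424576 to 2901×6306 = 18293706; change = +869130.00.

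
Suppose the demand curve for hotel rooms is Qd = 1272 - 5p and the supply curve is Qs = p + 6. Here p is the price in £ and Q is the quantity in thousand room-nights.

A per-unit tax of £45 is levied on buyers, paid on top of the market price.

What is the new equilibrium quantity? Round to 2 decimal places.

179.50

Solve the original market: 1272 - 5p = p + 6, hence p = 211 and Q = 217.
Since buyers pay the price plus the tax, the effective demand curve becomes Qd = 1047 - 5p.
Setting them equal: 1047 - 5p = p + 6 → 1041 = 6p, so p = 173.5 and Q = 179.5.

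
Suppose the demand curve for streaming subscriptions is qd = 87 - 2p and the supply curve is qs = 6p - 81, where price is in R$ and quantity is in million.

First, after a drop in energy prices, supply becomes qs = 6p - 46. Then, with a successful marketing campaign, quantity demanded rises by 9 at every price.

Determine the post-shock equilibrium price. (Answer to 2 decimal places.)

17.75

Original equilibrium: 87 - 2p = 6p - 81 gives 168 = 8p, so p = 21 and q = 45.
With the change applied: demand qd = 96 - 2p, supply qs = 6p - 46.
Setting them equal: 96 - 2p = 6p - 46 → 142 = 8p, so p = 17.75 and q = 60.5.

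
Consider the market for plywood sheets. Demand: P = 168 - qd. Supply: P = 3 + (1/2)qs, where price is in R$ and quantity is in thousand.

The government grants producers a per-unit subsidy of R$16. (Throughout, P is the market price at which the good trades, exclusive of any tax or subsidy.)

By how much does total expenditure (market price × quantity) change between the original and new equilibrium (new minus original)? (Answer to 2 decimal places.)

Original equilibrium: 168 - P = 2P - 6 gives 174 = 3P, so P = 58 and q = 110.
Since sellers receive the price plus the subsidy, the effective supply curve becomes qs = 2P + 26.
Equate the new curves: 168 - P = 2P + 26, giving 142 = 3P, P = 142/3 ≈ 47.3333, q = 362/3 ≈ 120.6667.
Expenditure moves from 58×110 = 6380 to 47.3333×120.6667 = 5711.5556; change = -668.44.

-668.44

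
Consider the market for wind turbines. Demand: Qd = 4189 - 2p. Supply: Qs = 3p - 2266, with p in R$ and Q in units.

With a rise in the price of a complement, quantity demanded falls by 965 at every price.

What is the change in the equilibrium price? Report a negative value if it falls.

Initially, 4189 - 2p = 3p - 2266, so 6455 = 5p and p = 1291, Q = 1607.
The new curves are Qd = 3224 - 2p (demand) and Qs = 3p - 2266 (supply).
Setting them equal: 3224 - 2p = 3p - 2266 → 5490 = 5p, so p = 1098 and Q = 1028.
Δp = 1098 − 1291 = -193.

-193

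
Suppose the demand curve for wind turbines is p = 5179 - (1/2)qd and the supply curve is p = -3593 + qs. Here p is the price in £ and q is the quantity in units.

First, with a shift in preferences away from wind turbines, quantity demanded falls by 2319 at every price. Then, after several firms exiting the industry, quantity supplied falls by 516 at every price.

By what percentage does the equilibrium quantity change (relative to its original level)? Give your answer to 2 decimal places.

-19.10

Initially, 10358 - 2p = p + 3593, so 6765 = 3p and p = 2255, q = 5848.
After the shift, demand is qd = 8039 - 2p and supply is qs = p + 3077.
Equate the new curves: 8039 - 2p = p + 3077, giving 4962 = 3p, p = 1654, q = 4731.
%Δq = (4731 − 5848) / 5848 × 100 = -19.10%.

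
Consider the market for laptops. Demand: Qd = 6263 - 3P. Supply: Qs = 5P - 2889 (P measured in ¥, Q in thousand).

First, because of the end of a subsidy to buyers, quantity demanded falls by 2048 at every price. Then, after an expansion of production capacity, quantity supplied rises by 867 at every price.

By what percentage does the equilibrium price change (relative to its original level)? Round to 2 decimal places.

Initially, 6263 - 3P = 5P - 2889, so 9152 = 8P and P = 1144, Q = 2831.
With the change applied: demand Qd = 4215 - 3P, supply Qs = 5P - 2022.
New equilibrium: 4215 - 3P = 5P - 2022 ⇒ 6237 = 8P ⇒ P = 779.625, Q = 1876.125.
%ΔP = (779.625 − 1144) / 1144 × 100 = -31.85%.

-31.85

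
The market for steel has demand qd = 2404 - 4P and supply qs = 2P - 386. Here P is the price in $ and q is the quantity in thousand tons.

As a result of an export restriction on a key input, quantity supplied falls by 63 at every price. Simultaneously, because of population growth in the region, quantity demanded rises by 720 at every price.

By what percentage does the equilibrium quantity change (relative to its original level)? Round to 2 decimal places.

Initially, 2404 - 4P = 2P - 386, so 2790 = 6P and P = 465, q = 544.
With the change applied: demand qd = 3124 - 4P, supply qs = 2P - 449.
New equilibrium: 3124 - 4P = 2P - 449 ⇒ 3573 = 6P ⇒ P = 595.5, q = 742.
%Δq = (742 − 544) / 544 × 100 = +36.40%.

+36.40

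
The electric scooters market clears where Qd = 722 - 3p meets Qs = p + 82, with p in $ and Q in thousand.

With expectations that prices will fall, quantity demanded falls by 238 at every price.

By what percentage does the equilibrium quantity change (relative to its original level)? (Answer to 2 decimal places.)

-24.59

Before the shock: 722 - 3p = p + 82 ⇒ 640 = 4p ⇒ p = 160, Q = 242.
With the change applied: demand Qd = 484 - 3p, supply Qs = p + 82.
Clearing the new market: 484 - 3p = p + 82, so p = 100.5 and Q = 182.5.
%ΔQ = (182.5 − 242) / 242 × 100 = -24.59%.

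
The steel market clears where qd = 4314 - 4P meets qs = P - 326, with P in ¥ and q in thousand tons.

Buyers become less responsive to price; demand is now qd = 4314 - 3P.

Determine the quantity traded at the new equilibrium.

Solve the original market: 4314 - 4P = P - 326, hence P = 928 and q = 602.
The new curves are qd = 4314 - 3P (demand) and qs = P - 326 (supply).
Clearing the new market: 4314 - 3P = P - 326, so P = 1160 and q = 834.

834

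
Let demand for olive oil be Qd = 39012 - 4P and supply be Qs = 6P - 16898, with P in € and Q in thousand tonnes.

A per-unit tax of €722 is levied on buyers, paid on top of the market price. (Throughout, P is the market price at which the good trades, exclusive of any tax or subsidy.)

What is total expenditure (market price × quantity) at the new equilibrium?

Original equilibrium: 39012 - 4P = 6P - 16898 gives 55910 = 10P, so P = 5591 and Q = 16648.
Since buyers pay the price plus the tax, the effective demand curve becomes Qd = 36124 - 4P.
Clearing the new market: 36124 - 4P = 6P - 16898, so P = 5302.2 and Q = 14915.2.
New expenditure = 5302.2 × 14915.2 = 79083373.44.

79083373.44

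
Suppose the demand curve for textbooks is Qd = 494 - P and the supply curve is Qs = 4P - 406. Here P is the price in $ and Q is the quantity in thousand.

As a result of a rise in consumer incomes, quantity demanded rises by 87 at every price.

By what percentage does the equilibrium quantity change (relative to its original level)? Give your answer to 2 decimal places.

+22.17

Solve the original market: 494 - P = 4P - 406, hence P = 180 and Q = 314.
The shock moves the curves to Qd = 581 - P and Qs = 4P - 406.
Setting them equal: 581 - P = 4P - 406 → 987 = 5P, so P = 197.4 and Q = 383.6.
%ΔQ = (383.6 − 314) / 314 × 100 = +22.17%.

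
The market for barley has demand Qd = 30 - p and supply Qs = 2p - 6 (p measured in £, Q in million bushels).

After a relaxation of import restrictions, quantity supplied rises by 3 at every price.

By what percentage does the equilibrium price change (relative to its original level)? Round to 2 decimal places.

-8.33

Initially, 30 - p = 2p - 6, so 36 = 3p and p = 12, Q = 18.
After the shift, demand is Qd = 30 - p and supply is Qs = 2p - 3.
New equilibrium: 30 - p = 2p - 3 ⇒ 33 = 3p ⇒ p = 11, Q = 19.
%Δp = (11 − 12) / 12 × 100 = -8.33%.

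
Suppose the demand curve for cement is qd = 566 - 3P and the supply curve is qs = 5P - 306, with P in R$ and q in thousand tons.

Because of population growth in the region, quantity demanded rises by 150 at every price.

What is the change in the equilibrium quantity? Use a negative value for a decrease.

+93.75

Before the shock: 566 - 3P = 5P - 306 ⇒ 872 = 8P ⇒ P = 109, q = 239.
The shock moves the curves to qd = 716 - 3P and qs = 5P - 306.
Clearing the new market: 716 - 3P = 5P - 306, so P = 127.75 and q = 332.75.
Δq = 332.75 − 239 = +93.75.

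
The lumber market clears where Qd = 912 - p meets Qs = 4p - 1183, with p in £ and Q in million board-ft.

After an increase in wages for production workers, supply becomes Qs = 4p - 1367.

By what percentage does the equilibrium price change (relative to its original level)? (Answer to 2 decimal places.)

+8.78

Solve the original market: 912 - p = 4p - 1183, hence p = 419 and Q = 493.
The shock moves the curves to Qd = 912 - p and Qs = 4p - 1367.
Equate the new curves: 912 - p = 4p - 1367, giving 2279 = 5p, p = 455.8, Q = 456.2.
%Δp = (455.8 − 419) / 419 × 100 = +8.78%.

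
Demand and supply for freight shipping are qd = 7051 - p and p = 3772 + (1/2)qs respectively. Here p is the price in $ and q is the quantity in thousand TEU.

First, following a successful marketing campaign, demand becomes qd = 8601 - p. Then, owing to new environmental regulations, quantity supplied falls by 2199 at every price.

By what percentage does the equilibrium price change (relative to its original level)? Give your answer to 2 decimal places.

Initially, 7051 - p = 2p - 7544, so 14595 = 3p and p = 4865, q = 2186.
With the change applied: demand qd = 8601 - p, supply qs = 2p - 9743.
Equate the new curves: 8601 - p = 2p - 9743, giving 18344 = 3p, p = 18344/3 ≈ 6114.6667, q = 7459/3 ≈ 2486.3333.
%Δp = (6114.6667 − 4865) / 4865 × 100 = +25.69%.

+25.69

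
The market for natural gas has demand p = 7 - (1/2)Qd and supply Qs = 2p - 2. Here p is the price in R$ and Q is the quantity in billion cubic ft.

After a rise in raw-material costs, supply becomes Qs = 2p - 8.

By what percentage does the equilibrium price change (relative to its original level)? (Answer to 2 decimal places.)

+37.50

Original equilibrium: 14 - 2p = 2p - 2 gives 16 = 4p, so p = 4 and Q = 6.
With the change applied: demand Qd = 14 - 2p, supply Qs = 2p - 8.
Clearing the new market: 14 - 2p = 2p - 8, so p = 5.5 and Q = 3.
%Δp = (5.5 − 4) / 4 × 100 = +37.50%.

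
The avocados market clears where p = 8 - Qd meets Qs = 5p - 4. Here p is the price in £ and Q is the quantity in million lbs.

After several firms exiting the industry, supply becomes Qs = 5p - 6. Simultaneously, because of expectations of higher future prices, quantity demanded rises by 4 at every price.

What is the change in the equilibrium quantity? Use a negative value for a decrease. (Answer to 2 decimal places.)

+3.00

Original equilibrium: 8 - p = 5p - 4 gives 12 = 6p, so p = 2 and Q = 6.
The shock moves the curves to Qd = 12 - p and Qs = 5p - 6.
New equilibrium: 12 - p = 5p - 6 ⇒ 18 = 6p ⇒ p = 3, Q = 9.
ΔQ = 9 − 6 = +3.00.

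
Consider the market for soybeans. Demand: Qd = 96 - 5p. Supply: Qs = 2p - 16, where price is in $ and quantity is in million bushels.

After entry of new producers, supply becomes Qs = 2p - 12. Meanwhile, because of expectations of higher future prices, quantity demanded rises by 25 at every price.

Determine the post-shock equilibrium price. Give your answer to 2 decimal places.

19.00

Original equilibrium: 96 - 5p = 2p - 16 gives 112 = 7p, so p = 16 and Q = 16.
The shock moves the curves to Qd = 121 - 5p and Qs = 2p - 12.
Setting them equal: 121 - 5p = 2p - 12 → 133 = 7p, so p = 19 and Q = 26.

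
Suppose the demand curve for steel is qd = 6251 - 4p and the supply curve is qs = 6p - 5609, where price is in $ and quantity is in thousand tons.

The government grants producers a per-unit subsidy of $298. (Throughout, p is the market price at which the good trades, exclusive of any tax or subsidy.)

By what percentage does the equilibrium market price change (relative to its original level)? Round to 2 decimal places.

Original equilibrium: 6251 - 4p = 6p - 5609 gives 11860 = 10p, so p = 1186 and q = 1507.
Since sellers receive the price plus the subsidy, the effective supply curve becomes qs = 6p - 3821.
Setting them equal: 6251 - 4p = 6p - 3821 → 10072 = 10p, so p = 1007.2 and q = 2222.2.
%Δp = (1007.2 − 1186) / 1186 × 100 = -15.08%.

-15.08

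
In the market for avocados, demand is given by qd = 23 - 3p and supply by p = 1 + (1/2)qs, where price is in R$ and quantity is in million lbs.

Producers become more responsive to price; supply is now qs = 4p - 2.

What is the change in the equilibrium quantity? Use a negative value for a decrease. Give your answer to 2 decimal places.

Initially, 23 - 3p = 2p - 2, so 25 = 5p and p = 5, q = 8.
After the shift, demand is qd = 23 - 3p and supply is qs = 4p - 2.
Setting them equal: 23 - 3p = 4p - 2 → 25 = 7p, so p = 25/7 ≈ 3.5714 and q = 86/7 ≈ 12.2857.
Δq = 12.2857 − 8 = +4.29.

+4.29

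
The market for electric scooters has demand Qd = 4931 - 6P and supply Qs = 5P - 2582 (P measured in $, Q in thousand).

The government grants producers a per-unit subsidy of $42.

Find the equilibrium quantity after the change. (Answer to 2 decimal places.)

947.55

Before the shock: 4931 - 6P = 5P - 2582 ⇒ 7513 = 11P ⇒ P = 683, Q = 833.
Since sellers receive the price plus the subsidy, the effective supply curve becomes Qs = 5P - 2372.
New equilibrium: 4931 - 6P = 5P - 2372 ⇒ 7303 = 11P ⇒ P = 7303/11 ≈ 663.9091, Q = 10423/11 ≈ 947.5455.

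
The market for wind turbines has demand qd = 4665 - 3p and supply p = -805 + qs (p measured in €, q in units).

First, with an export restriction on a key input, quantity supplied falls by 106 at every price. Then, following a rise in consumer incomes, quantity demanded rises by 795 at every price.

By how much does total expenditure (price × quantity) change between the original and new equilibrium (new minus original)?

Initially, 4665 - 3p = p + 805, so 3860 = 4p and p = 965, q = 1770.
The new curves are qd = 5460 - 3p (demand) and qs = p + 699 (supply).
Clearing the new market: 5460 - 3p = p + 699, so p = 1190.25 and q = 1889.25.
Expenditure moves from 965×1770 = 1708050 to 1190.25×1889.25 = 2248679.8125; change = +540629.8125.

+540629.8125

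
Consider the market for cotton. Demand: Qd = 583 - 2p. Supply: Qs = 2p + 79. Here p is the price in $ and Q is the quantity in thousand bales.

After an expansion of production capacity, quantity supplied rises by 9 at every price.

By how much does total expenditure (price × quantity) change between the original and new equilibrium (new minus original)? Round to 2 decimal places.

-187.88

Original equilibrium: 583 - 2p = 2p + 79 gives 504 = 4p, so p = 126 and Q = 331.
The new curves are Qd = 583 - 2p (demand) and Qs = 2p + 88 (supply).
New equilibrium: 583 - 2p = 2p + 88 ⇒ 495 = 4p ⇒ p = 123.75, Q = 335.5.
Expenditure moves from 126×331 = 41706 to 123.75×335.5 = 41518.125; change = -187.88.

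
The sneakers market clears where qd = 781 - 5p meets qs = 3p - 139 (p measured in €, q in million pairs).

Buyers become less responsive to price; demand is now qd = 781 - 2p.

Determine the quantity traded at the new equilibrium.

Original equilibrium: 781 - 5p = 3p - 139 gives 920 = 8p, so p = 115 and q = 206.
With the change applied: demand qd = 781 - 2p, supply qs = 3p - 139.
New equilibrium: 781 - 2p = 3p - 139 ⇒ 920 = 5p ⇒ p = 184, q = 413.

413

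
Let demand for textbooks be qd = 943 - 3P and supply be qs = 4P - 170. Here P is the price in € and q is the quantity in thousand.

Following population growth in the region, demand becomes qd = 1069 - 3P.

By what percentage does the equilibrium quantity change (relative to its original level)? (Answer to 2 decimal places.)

Before the shock: 943 - 3P = 4P - 170 ⇒ 1113 = 7P ⇒ P = 159, q = 466.
After the shift, demand is qd = 1069 - 3P and supply is qs = 4P - 170.
Clearing the new market: 1069 - 3P = 4P - 170, so P = 177 and q = 538.
%Δq = (538 − 466) / 466 × 100 = +15.45%.

+15.45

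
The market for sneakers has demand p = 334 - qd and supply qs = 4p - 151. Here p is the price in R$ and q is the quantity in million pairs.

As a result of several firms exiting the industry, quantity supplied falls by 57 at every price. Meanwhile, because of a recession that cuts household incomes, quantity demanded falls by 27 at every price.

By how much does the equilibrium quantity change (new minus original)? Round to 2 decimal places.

-33.00

Before the shock: 334 - p = 4p - 151 ⇒ 485 = 5p ⇒ p = 97, q = 237.
After the shift, demand is qd = 307 - p and supply is qs = 4p - 208.
Equate the new curves: 307 - p = 4p - 208, giving 515 = 5p, p = 103, q = 204.
Δq = 204 − 237 = -33.00.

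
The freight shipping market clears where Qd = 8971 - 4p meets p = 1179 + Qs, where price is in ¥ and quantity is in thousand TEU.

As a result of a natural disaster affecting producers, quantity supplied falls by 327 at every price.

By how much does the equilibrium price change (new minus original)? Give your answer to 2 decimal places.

+65.40

Initially, 8971 - 4p = p - 1179, so 10150 = 5p and p = 2030, Q = 851.
The new curves are Qd = 8971 - 4p (demand) and Qs = p - 1506 (supply).
Clearing the new market: 8971 - 4p = p - 1506, so p = 2095.4 and Q = 589.4.
Δp = 2095.4 − 2030 = +65.40.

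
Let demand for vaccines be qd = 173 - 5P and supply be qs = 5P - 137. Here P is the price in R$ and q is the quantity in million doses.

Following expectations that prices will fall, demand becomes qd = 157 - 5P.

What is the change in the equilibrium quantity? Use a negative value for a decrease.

-8

Initially, 173 - 5P = 5P - 137, so 310 = 10P and P = 31, q = 18.
The new curves are qd = 157 - 5P (demand) and qs = 5P - 137 (supply).
Equate the new curves: 157 - 5P = 5P - 137, giving 294 = 10P, P = 29.4, q = 10.
Δq = 10 − 18 = -8.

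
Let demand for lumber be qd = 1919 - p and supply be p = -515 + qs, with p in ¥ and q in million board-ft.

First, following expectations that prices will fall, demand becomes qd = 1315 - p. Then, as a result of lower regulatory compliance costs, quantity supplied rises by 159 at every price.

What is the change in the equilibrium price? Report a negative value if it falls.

-381.5

Before the shock: 1919 - p = p + 515 ⇒ 1404 = 2p ⇒ p = 702, q = 1217.
The shock moves the curves to qd = 1315 - p and qs = p + 674.
Clearing the new market: 1315 - p = p + 674, so p = 320.5 and q = 994.5.
Δp = 320.5 − 702 = -381.5.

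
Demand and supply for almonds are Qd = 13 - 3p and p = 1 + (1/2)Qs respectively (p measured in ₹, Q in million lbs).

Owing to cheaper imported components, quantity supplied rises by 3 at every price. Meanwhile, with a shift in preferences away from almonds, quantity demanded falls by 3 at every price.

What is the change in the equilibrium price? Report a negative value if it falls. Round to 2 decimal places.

-1.20

Solve the original market: 13 - 3p = 2p - 2, hence p = 3 and Q = 4.
The new curves are Qd = 10 - 3p (demand) and Qs = 2p + 1 (supply).
Equate the new curves: 10 - 3p = 2p + 1, giving 9 = 5p, p = 1.8, Q = 4.6.
Δp = 1.8 − 3 = -1.20.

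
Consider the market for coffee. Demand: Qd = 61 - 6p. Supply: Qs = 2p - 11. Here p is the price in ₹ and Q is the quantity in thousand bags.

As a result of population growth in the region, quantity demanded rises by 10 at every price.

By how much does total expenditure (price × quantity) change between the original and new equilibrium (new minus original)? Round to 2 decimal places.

Original equilibrium: 61 - 6p = 2p - 11 gives 72 = 8p, so p = 9 and Q = 7.
The new curves are Qd = 71 - 6p (demand) and Qs = 2p - 11 (supply).
Equate the new curves: 71 - 6p = 2p - 11, giving 82 = 8p, p = 10.25, Q = 9.5.
Expenditure moves from 9×7 = 63 to 10.25×9.5 = 97.375; change = +34.38.

+34.38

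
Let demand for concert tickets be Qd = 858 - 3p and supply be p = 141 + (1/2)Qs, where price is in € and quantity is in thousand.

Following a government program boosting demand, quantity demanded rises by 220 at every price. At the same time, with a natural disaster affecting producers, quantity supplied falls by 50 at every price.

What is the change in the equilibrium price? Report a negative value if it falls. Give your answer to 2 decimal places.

Solve the original market: 858 - 3p = 2p - 282, hence p = 228 and Q = 174.
The shock moves the curves to Qd = 1078 - 3p and Qs = 2p - 332.
Equate the new curves: 1078 - 3p = 2p - 332, giving 1410 = 5p, p = 282, Q = 232.
Δp = 282 − 228 = +54.00.

+54.00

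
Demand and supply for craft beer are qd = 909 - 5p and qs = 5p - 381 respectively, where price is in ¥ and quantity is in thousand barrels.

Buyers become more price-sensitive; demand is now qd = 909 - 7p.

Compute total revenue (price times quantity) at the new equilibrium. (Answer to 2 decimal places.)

Solve the original market: 909 - 5p = 5p - 381, hence p = 129 and q = 264.
After the shift, demand is qd = 909 - 7p and supply is qs = 5p - 381.
Equate the new curves: 909 - 7p = 5p - 381, giving 1290 = 12p, p = 107.5, q = 156.5.
New expenditure = 107.5 × 156.5 = 16823.75.

16823.75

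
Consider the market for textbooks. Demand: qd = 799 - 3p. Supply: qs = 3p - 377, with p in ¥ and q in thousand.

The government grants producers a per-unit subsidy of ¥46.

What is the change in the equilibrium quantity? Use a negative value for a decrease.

Before the shock: 799 - 3p = 3p - 377 ⇒ 1176 = 6p ⇒ p = 196, q = 211.
Since sellers receive the price plus the subsidy, the effective supply curve becomes qs = 3p - 239.
Setting them equal: 799 - 3p = 3p - 239 → 1038 = 6p, so p = 173 and q = 280.
Δq = 280 − 211 = +69.

+69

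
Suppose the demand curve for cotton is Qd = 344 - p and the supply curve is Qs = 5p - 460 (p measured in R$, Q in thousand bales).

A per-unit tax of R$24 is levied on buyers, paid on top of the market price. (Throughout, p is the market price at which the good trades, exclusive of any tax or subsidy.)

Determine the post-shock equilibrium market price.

Before the shock: 344 - p = 5p - 460 ⇒ 804 = 6p ⇒ p = 134, Q = 210.
Since buyers pay the price plus the tax, the effective demand curve becomes Qd = 320 - p.
Setting them equal: 320 - p = 5p - 460 → 780 = 6p, so p = 130 and Q = 190.

130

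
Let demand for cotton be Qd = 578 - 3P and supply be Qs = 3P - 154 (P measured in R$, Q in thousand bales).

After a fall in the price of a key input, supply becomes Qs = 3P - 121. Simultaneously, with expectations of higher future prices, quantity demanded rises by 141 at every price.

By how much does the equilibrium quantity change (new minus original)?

+87

Before the shock: 578 - 3P = 3P - 154 ⇒ 732 = 6P ⇒ P = 122, Q = 212.
With the change applied: demand Qd = 719 - 3P, supply Qs = 3P - 121.
New equilibrium: 719 - 3P = 3P - 121 ⇒ 840 = 6P ⇒ P = 140, Q = 299.
ΔQ = 299 − 212 = +87.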